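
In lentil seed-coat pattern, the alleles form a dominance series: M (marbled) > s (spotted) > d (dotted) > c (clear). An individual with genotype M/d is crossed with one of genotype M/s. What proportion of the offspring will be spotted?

Cross: M/d × M/s
Allele dominance: M > s > d > c
Offspring genotypes: 1 M/M, 1 M/s, 1 M/d, 1 s/d
Phenotype counts: 3 marbled, 1 spotted
spotted: 1 out of 4
Probability: 1/4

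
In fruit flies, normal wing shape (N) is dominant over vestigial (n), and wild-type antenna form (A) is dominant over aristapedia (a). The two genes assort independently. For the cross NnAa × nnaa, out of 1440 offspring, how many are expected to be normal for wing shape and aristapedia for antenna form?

Dihybrid cross NnAa × nnaa — consider each gene separately:
wing shape: Nn × nn → 2 Nn, 2 nn → 2 N_ : 2 nn (out of 4)
antenna form: Aa × aa → 2 Aa, 2 aa → 2 A_ : 2 aa (out of 4)
Looking for: normal (N_) and aristapedia (aa)
P(normal) = 2/4, P(aristapedia) = 2/4
P(both) = 2/4 × 2/4 = 4/16 = 1/4
Expected count = 1/4 × 1440 = 360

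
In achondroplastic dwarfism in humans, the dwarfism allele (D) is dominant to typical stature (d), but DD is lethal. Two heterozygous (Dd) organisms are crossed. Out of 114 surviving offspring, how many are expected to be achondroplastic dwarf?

Cross: Dd × Dd
Punnett square offspring (before lethality): 1 DD, 2 Dd, 1 dd
The DD genotype is lethal (embryos die); surviving offspring: 2 Dd, 1 dd
achondroplastic dwarf: 2 out of 3 → fraction 2/3
Expected count = 2/3 × 114 = 76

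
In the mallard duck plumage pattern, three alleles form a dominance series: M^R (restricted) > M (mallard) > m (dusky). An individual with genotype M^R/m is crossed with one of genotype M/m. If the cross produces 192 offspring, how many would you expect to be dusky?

Cross: M^R/m × M/m
Allele dominance: M^R > M > m
Offspring genotypes: 1 M^R/M, 1 M^R/m, 1 M/m, 1 m/m
Phenotype counts: 2 restricted, 1 mallard, 1 dusky
dusky: 1 out of 4 → fraction 1/4
Expected count = 1/4 × 192 = 48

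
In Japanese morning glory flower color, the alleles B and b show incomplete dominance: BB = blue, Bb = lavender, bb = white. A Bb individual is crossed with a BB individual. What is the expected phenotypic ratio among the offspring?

Punnett square for Bb × BB:
Offspring genotypes: 2 BB, 2 Bb
Phenotype counts: 2 blue, 2 lavender
Ratio: 1 blue : 1 lavender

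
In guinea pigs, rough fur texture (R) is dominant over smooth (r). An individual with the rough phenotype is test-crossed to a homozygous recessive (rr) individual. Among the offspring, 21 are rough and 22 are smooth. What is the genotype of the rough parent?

Test cross: ? × rr
Offspring: 21 rough, 22 smooth — approximately 1:1.
A 1:1 ratio in a test cross indicates the unknown parent is heterozygous (Rr).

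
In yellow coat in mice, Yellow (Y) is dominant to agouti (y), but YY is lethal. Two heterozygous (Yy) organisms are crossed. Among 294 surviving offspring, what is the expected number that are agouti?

Cross: Yy × Yy
Punnett square offspring (before lethality): 1 YY, 2 Yy, 1 yy
The YY genotype is lethal (embryos die); surviving offspring: 2 Yy, 1 yy
agouti: 1 out of 3 → fraction 1/3
Expected count = 1/3 × 294 = 98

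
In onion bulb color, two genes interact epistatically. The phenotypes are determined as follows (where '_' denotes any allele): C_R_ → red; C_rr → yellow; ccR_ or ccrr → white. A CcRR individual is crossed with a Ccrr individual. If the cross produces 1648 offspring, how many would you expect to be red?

Cross: CcRR × Ccrr — consider each gene separately:
C gene: Cc × Cc → 1 CC, 2 Cc, 1 cc → 3 C_ : 1 cc (out of 4)
R gene: RR × rr → 4 Rr → 4 R_ (out of 4)
Genotype classes (out of 4 × 4 = 16): C_R_ = 3×4 = 12; ccR_ = 1×4 = 4
Apply the phenotype rules: C_R_ (12) → red; ccR_ (4) → white
Phenotype counts (out of 16): 12 red, 4 white
red: 12 out of 16 → fraction 3/4
Expected count = 3/4 × 1648 = 1236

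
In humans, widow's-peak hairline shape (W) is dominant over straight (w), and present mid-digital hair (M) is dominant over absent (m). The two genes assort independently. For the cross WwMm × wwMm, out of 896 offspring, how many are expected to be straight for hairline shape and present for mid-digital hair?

Dihybrid cross WwMm × wwMm — consider each gene separately:
hairline shape: Ww × ww → 2 Ww, 2 ww → 2 W_ : 2 ww (out of 4)
mid-digital hair: Mm × Mm → 1 MM, 2 Mm, 1 mm → 3 M_ : 1 mm (out of 4)
Looking for: straight (ww) and present (M_)
P(straight) = 2/4, P(present) = 3/4
P(both) = 2/4 × 3/4 = 6/16 = 3/8
Expected count = 3/8 × 896 = 336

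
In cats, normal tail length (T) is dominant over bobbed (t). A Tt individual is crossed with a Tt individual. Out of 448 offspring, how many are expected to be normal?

Punnett square for Tt × Tt:
Offspring genotypes: 1 TT, 2 Tt, 1 tt
normal: 3, bobbed: 1
normal: 3 out of 4 → fraction 3/4
Expected count = 3/4 × 448 = 336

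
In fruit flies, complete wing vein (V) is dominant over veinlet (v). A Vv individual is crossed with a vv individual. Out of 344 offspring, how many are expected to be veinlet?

Punnett square for Vv × vv:
Offspring genotypes: 2 Vv, 2 vv
complete: 2, veinlet: 2
veinlet: 2 out of 4 → fraction 1/2
Expected count = 1/2 × 344 = 172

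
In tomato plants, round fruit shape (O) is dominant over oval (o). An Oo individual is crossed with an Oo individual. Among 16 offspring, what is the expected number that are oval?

Punnett square for Oo × Oo:
Offspring genotypes: 1 OO, 2 Oo, 1 oo
round: 3, oval: 1
oval: 1 out of 4 → fraction 1/4
Expected count = 1/4 × 16 = 4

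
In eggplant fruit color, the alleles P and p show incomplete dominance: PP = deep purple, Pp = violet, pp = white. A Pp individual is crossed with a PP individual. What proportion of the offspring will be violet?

Punnett square for Pp × PP:
Offspring genotypes: 2 PP, 2 Pp
Phenotype counts: 2 deep purple, 2 violet
violet: 2 out of 4
Probability: 2/4 = 1/2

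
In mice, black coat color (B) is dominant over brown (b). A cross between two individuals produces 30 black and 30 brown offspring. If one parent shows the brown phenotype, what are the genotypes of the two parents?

Observed offspring: 30 black, 30 brown
The observed ratio simplifies to 1:1. One parent shows brown, so its genotype must be bb. A 1:1 offspring split requires the other parent to be heterozygous (Bb).
Parent genotypes: bb × Bb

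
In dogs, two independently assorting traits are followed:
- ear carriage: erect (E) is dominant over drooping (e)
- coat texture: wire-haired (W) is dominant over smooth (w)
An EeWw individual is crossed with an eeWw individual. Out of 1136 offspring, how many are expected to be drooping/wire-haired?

Dihybrid cross EeWw × eeWw — consider each gene separately:
ear carriage: Ee × ee → 2 Ee, 2 ee → 2 E_ : 2 ee (out of 4)
coat texture: Ww × Ww → 1 WW, 2 Ww, 1 ww → 3 W_ : 1 ww (out of 4)
Combine (counts out of 4 × 4 = 16): erect/wire-haired (E_W_) = 2×3 = 6; erect/smooth (E_ww) = 2×1 = 2; drooping/wire-haired (eeW_) = 2×3 = 6; drooping/smooth (eeww) = 2×1 = 2
Phenotype counts (out of 16): 6 erect/wire-haired, 2 erect/smooth, 6 drooping/wire-haired, 2 drooping/smooth
drooping/wire-haired: 6 out of 16 → fraction 3/8
Expected count = 3/8 × 1136 = 426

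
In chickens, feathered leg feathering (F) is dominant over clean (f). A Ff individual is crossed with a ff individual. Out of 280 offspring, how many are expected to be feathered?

Punnett square for Ff × ff:
Offspring genotypes: 2 Ff, 2 ff
feathered: 2, clean: 2
feathered: 2 out of 4 → fraction 1/2
Expected count = 1/2 × 280 = 140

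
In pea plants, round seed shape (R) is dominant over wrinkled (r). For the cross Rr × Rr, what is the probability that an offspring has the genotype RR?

Punnett square for Rr × Rr:
Offspring genotypes: 1 RR, 2 Rr, 1 rr
Total offspring: 4
Count with target: 1
Probability: 1/4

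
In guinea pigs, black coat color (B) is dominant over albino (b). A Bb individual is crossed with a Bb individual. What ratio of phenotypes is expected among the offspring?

Punnett square for Bb × Bb:
Offspring genotypes: 1 BB, 2 Bb, 1 bb
black: 3, albino: 1
Ratio: 3:1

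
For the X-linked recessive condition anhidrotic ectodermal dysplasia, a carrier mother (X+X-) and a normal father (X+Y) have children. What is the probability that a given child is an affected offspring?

Cross: X+X- × X+Y
Offspring: 1 X+X+, 1 X+Y, 1 X+X-, 1 X-Y
Probability of an affected offspring: 1/4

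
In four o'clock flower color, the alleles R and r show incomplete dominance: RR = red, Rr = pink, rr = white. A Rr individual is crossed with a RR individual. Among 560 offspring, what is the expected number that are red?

Punnett square for Rr × RR:
Offspring genotypes: 2 RR, 2 Rr
Phenotype counts: 2 red, 2 pink
red: 2 out of 4 → fraction 1/2
Expected count = 1/2 × 560 = 280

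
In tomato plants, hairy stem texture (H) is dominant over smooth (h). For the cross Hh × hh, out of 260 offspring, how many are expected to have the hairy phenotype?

Punnett square for Hh × hh:
Offspring genotypes: 2 Hh, 2 hh
Total offspring: 4
Count with target: 2
Probability: 2/4 = 1/2
Expected count = 1/2 × 260 = 130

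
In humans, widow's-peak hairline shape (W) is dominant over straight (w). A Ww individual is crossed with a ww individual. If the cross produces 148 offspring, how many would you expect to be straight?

Punnett square for Ww × ww:
Offspring genotypes: 2 Ww, 2 ww
widow's-peak: 2, straight: 2
straight: 2 out of 4 → fraction 1/2
Expected count = 1/2 × 148 = 74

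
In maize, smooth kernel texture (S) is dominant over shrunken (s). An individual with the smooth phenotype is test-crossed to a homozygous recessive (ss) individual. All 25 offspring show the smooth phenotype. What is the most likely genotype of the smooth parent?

Test cross: ? × ss
All offspring are smooth.
If the unknown parent were heterozygous (Ss), about half of 25 offspring would be shrunken; none are. The unknown parent is most likely homozygous dominant (SS).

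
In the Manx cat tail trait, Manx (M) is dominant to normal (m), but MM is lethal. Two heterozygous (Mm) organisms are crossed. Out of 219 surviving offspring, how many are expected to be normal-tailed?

Cross: Mm × Mm
Punnett square offspring (before lethality): 1 MM, 2 Mm, 1 mm
The MM genotype is lethal (embryos die); surviving offspring: 2 Mm, 1 mm
normal-tailed: 1 out of 3 → fraction 1/3
Expected count = 1/3 × 219 = 73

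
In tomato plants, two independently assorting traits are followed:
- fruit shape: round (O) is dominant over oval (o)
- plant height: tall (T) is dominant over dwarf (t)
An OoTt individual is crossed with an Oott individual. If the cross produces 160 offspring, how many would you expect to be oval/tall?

Dihybrid cross OoTt × Oott — consider each gene separately:
fruit shape: Oo × Oo → 1 OO, 2 Oo, 1 oo → 3 O_ : 1 oo (out of 4)
plant height: Tt × tt → 2 Tt, 2 tt → 2 T_ : 2 tt (out of 4)
Combine (counts out of 4 × 4 = 16): round/tall (O_T_) = 3×2 = 6; round/dwarf (O_tt) = 3×2 = 6; oval/tall (ooT_) = 1×2 = 2; oval/dwarf (oott) = 1×2 = 2
Phenotype counts (out of 16): 6 round/tall, 6 round/dwarf, 2 oval/tall, 2 oval/dwarf
oval/tall: 2 out of 16 → fraction 1/8
Expected count = 1/8 × 160 = 20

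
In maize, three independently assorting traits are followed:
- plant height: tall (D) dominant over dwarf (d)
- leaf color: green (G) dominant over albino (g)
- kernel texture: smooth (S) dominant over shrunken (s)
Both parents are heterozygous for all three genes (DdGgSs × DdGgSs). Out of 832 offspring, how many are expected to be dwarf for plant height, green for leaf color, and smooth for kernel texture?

Trihybrid cross: DdGgSs × DdGgSs
Each trait segregates independently with a 3:1 phenotypic ratio, so each gene contributes 3/4 (dominant) or 1/4 (recessive).
Target: dwarf (plant height), green (leaf color), smooth (kernel texture)
Probability = product of independent per-trait probabilities
= 1/4 × 3/4 × 3/4 = 9/64
Expected count = 9/64 × 832 = 117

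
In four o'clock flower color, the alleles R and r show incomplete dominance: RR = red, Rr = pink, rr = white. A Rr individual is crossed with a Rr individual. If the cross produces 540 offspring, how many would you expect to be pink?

Punnett square for Rr × Rr:
Offspring genotypes: 1 RR, 2 Rr, 1 rr
Phenotype counts: 1 red, 2 pink, 1 white
pink: 2 out of 4 → fraction 1/2
Expected count = 1/2 × 540 = 270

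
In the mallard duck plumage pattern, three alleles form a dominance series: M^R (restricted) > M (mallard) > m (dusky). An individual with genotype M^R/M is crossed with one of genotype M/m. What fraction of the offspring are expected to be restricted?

Cross: M^R/M × M/m
Allele dominance: M^R > M > m
Offspring genotypes: 1 M^R/M, 1 M^R/m, 1 M/M, 1 M/m
Phenotype counts: 2 restricted, 2 mallard
restricted: 2 out of 4
Probability: 2/4 = 1/2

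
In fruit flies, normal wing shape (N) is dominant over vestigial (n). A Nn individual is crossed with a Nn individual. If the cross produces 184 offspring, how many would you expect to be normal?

Punnett square for Nn × Nn:
Offspring genotypes: 1 NN, 2 Nn, 1 nn
normal: 3, vestigial: 1
normal: 3 out of 4 → fraction 3/4
Expected count = 3/4 × 184 = 138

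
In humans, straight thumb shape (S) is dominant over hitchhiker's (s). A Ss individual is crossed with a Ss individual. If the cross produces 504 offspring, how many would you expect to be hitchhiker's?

Punnett square for Ss × Ss:
Offspring genotypes: 1 SS, 2 Ss, 1 ss
straight: 3, hitchhiker's: 1
hitchhiker's: 1 out of 4 → fraction 1/4
Expected count = 1/4 × 504 = 126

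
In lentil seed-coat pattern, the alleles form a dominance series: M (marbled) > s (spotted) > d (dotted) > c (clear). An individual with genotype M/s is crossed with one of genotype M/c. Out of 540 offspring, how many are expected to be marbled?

Cross: M/s × M/c
Allele dominance: M > s > d > c
Offspring genotypes: 1 M/M, 1 M/c, 1 M/s, 1 s/c
Phenotype counts: 3 marbled, 1 spotted
marbled: 3 out of 4 → fraction 3/4
Expected count = 3/4 × 540 = 405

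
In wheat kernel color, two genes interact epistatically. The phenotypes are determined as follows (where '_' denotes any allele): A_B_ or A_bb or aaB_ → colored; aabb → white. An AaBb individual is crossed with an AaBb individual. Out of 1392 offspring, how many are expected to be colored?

Cross: AaBb × AaBb — consider each gene separately:
A gene: Aa × Aa → 1 AA, 2 Aa, 1 aa → 3 A_ : 1 aa (out of 4)
B gene: Bb × Bb → 1 BB, 2 Bb, 1 bb → 3 B_ : 1 bb (out of 4)
Genotype classes (out of 4 × 4 = 16): A_B_ = 3×3 = 9; A_bb = 3×1 = 3; aaB_ = 1×3 = 3; aabb = 1×1 = 1
Apply the phenotype rules: A_B_ (9) + A_bb (3) + aaB_ (3) → colored; aabb (1) → white
Phenotype counts (out of 16): 15 colored, 1 white
colored: 15 out of 16 → fraction 15/16
Expected count = 15/16 × 1392 = 1305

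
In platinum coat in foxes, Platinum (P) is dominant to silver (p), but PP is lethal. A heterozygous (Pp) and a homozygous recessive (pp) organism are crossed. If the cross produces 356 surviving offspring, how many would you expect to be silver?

Cross: Pp × pp
Punnett square offspring (before lethality): 2 Pp, 2 pp
No PP offspring are produced in this cross.
silver: 2 out of 4 → fraction 1/2
Expected count = 1/2 × 356 = 178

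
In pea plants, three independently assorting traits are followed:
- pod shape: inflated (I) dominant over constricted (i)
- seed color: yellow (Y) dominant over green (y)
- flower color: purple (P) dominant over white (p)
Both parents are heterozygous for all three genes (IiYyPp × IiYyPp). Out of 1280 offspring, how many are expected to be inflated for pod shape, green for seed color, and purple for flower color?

Trihybrid cross: IiYyPp × IiYyPp
Each trait segregates independently with a 3:1 phenotypic ratio, so each gene contributes 3/4 (dominant) or 1/4 (recessive).
Target: inflated (pod shape), green (seed color), purple (flower color)
Probability = product of independent per-trait probabilities
= 3/4 × 1/4 × 3/4 = 9/64
Expected count = 9/64 × 1280 = 180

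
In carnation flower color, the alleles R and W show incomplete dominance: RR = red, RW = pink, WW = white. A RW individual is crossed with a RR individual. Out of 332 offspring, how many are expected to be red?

Punnett square for RW × RR:
Offspring genotypes: 2 RR, 2 RW
Phenotype counts: 2 red, 2 pink
red: 2 out of 4 → fraction 1/2
Expected count = 1/2 × 332 = 166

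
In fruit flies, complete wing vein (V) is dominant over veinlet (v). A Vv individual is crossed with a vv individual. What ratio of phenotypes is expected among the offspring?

Punnett square for Vv × vv:
Offspring genotypes: 2 Vv, 2 vv
complete: 2, veinlet: 2
Ratio: 1:1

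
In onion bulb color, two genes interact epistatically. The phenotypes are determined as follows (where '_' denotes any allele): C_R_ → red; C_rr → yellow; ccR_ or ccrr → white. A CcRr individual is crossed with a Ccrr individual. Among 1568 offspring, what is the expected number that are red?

Cross: CcRr × Ccrr — consider each gene separately:
C gene: Cc × Cc → 1 CC, 2 Cc, 1 cc → 3 C_ : 1 cc (out of 4)
R gene: Rr × rr → 2 Rr, 2 rr → 2 R_ : 2 rr (out of 4)
Genotype classes (out of 4 × 4 = 16): C_R_ = 3×2 = 6; C_rr = 3×2 = 6; ccR_ = 1×2 = 2; ccrr = 1×2 = 2
Apply the phenotype rules: C_R_ (6) → red; C_rr (6) → yellow; ccR_ (2) + ccrr (2) → white
Phenotype counts (out of 16): 6 red, 6 yellow, 4 white
red: 6 out of 16 → fraction 3/8
Expected count = 3/8 × 1568 = 588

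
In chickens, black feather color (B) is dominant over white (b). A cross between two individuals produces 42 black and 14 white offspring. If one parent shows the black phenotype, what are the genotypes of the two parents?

Observed offspring: 42 black, 14 white
The observed ratio simplifies to 3:1. White (bb) offspring appear, so each parent must contribute one b allele. The parent stated to show black carries B, so it is Bb. The other parent is then either Bb or bb: Bb × bb would give a 1:1 split, whereas Bb × Bb gives 3:1 — matching the data. So both parents are heterozygous (Bb × Bb).
Parent genotypes: Bb × Bb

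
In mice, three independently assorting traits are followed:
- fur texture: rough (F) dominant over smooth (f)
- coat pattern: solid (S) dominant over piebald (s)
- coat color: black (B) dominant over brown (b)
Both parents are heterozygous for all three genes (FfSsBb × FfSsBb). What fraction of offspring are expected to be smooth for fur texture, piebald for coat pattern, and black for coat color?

Trihybrid cross: FfSsBb × FfSsBb
Each trait segregates independently with a 3:1 phenotypic ratio, so each gene contributes 3/4 (dominant) or 1/4 (recessive).
Target: smooth (fur texture), piebald (coat pattern), black (coat color)
Probability = product of independent per-trait probabilities
= 1/4 × 1/4 × 3/4 = 3/64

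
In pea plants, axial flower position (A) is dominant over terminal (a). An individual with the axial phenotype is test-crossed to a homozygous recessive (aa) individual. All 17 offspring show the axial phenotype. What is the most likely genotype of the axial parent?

Test cross: ? × aa
All offspring are axial.
If the unknown parent were heterozygous (Aa), about half of 17 offspring would be terminal; none are. The unknown parent is most likely homozygous dominant (AA).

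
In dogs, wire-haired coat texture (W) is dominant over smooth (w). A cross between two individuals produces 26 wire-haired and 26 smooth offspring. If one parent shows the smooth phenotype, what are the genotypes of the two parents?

Observed offspring: 26 wire-haired, 26 smooth
The observed ratio simplifies to 1:1. One parent shows smooth, so its genotype must be ww. A 1:1 offspring split requires the other parent to be heterozygous (Ww).
Parent genotypes: ww × Ww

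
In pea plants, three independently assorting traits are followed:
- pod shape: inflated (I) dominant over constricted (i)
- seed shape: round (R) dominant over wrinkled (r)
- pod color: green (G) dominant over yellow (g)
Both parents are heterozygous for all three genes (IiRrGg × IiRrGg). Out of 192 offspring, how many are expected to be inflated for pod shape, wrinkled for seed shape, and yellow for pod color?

Trihybrid cross: IiRrGg × IiRrGg
Each trait segregates independently with a 3:1 phenotypic ratio, so each gene contributes 3/4 (dominant) or 1/4 (recessive).
Target: inflated (pod shape), wrinkled (seed shape), yellow (pod color)
Probability = product of independent per-trait probabilities
= 3/4 × 1/4 × 1/4 = 3/64
Expected count = 3/64 × 192 = 9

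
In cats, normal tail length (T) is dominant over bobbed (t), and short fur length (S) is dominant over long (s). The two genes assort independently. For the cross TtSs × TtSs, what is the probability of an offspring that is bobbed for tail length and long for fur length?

Dihybrid cross TtSs × TtSs — consider each gene separately:
tail length: Tt × Tt → 1 TT, 2 Tt, 1 tt → 3 T_ : 1 tt (out of 4)
fur length: Ss × Ss → 1 SS, 2 Ss, 1 ss → 3 S_ : 1 ss (out of 4)
Looking for: bobbed (tt) and long (ss)
P(bobbed) = 1/4, P(long) = 1/4
P(both) = 1/4 × 1/4 = 1/16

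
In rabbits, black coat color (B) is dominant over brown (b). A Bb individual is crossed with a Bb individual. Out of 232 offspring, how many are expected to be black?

Punnett square for Bb × Bb:
Offspring genotypes: 1 BB, 2 Bb, 1 bb
black: 3, brown: 1
black: 3 out of 4 → fraction 3/4
Expected count = 3/4 × 232 = 174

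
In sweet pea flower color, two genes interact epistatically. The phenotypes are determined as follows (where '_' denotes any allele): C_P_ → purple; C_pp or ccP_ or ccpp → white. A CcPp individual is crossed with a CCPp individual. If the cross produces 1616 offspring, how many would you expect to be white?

Cross: CcPp × CCPp — consider each gene separately:
C gene: Cc × CC → 2 CC, 2 Cc → 4 C_ (out of 4)
P gene: Pp × Pp → 1 PP, 2 Pp, 1 pp → 3 P_ : 1 pp (out of 4)
Genotype classes (out of 4 × 4 = 16): C_P_ = 4×3 = 12; C_pp = 4×1 = 4
Apply the phenotype rules: C_P_ (12) → purple; C_pp (4) → white
Phenotype counts (out of 16): 12 purple, 4 white
white: 4 out of 16 → fraction 1/4
Expected count = 1/4 × 1616 = 404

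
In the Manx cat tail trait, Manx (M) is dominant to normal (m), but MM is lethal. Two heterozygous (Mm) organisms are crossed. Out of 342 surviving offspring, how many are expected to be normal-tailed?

Cross: Mm × Mm
Punnett square offspring (before lethality): 1 MM, 2 Mm, 1 mm
The MM genotype is lethal (embryos die); surviving offspring: 2 Mm, 1 mm
normal-tailed: 1 out of 3 → fraction 1/3
Expected count = 1/3 × 342 = 114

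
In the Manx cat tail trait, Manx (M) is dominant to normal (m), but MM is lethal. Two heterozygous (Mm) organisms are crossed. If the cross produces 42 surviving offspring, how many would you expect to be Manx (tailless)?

Cross: Mm × Mm
Punnett square offspring (before lethality): 1 MM, 2 Mm, 1 mm
The MM genotype is lethal (embryos die); surviving offspring: 2 Mm, 1 mm
Manx (tailless): 2 out of 3 → fraction 2/3
Expected count = 2/3 × 42 = 28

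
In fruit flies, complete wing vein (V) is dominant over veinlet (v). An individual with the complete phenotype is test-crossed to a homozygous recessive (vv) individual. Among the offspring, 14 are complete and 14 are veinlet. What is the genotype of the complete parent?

Test cross: ? × vv
Offspring: 14 complete, 14 veinlet — approximately 1:1.
A 1:1 ratio in a test cross indicates the unknown parent is heterozygous (Vv).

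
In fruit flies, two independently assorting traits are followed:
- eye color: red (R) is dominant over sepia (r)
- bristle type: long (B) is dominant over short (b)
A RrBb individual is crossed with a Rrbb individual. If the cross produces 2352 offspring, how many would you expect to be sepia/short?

Dihybrid cross RrBb × Rrbb — consider each gene separately:
eye color: Rr × Rr → 1 RR, 2 Rr, 1 rr → 3 R_ : 1 rr (out of 4)
bristle type: Bb × bb → 2 Bb, 2 bb → 2 B_ : 2 bb (out of 4)
Combine (counts out of 4 × 4 = 16): red/long (R_B_) = 3×2 = 6; red/short (R_bb) = 3×2 = 6; sepia/long (rrB_) = 1×2 = 2; sepia/short (rrbb) = 1×2 = 2
Phenotype counts (out of 16): 6 red/long, 6 red/short, 2 sepia/long, 2 sepia/short
sepia/short: 2 out of 16 → fraction 1/8
Expected count = 1/8 × 2352 = 294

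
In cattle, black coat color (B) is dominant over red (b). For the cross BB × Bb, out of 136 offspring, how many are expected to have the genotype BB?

Punnett square for BB × Bb:
Offspring genotypes: 2 BB, 2 Bb
Total offspring: 4
Count with target: 2
Probability: 2/4 = 1/2
Expected count = 1/2 × 136 = 68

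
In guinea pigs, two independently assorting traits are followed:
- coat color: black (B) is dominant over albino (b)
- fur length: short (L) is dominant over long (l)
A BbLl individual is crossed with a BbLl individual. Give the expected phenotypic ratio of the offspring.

Dihybrid cross BbLl × BbLl — consider each gene separately:
coat color: Bb × Bb → 1 BB, 2 Bb, 1 bb → 3 B_ : 1 bb (out of 4)
fur length: Ll × Ll → 1 LL, 2 Ll, 1 ll → 3 L_ : 1 ll (out of 4)
Combine (counts out of 4 × 4 = 16): black/short (B_L_) = 3×3 = 9; black/long (B_ll) = 3×1 = 3; albino/short (bbL_) = 1×3 = 3; albino/long (bbll) = 1×1 = 1
Phenotype counts (out of 16): 9 black/short, 3 black/long, 3 albino/short, 1 albino/long
Ratio: 9 black/short : 3 black/long : 3 albino/short : 1 albino/long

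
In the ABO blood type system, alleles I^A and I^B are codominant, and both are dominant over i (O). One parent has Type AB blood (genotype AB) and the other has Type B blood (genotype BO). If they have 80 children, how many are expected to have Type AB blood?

Cross: AB × BO
Possible offspring genotypes: 1 AB, 1 AO, 1 BB, 1 BO
Blood type counts: 1 Type AB, 1 Type A, 2 Type B
Probability of Type AB: 1/4
Expected count = 1/4 × 80 = 20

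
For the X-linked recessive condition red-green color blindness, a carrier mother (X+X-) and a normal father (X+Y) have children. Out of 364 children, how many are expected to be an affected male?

Cross: X+X- × X+Y
Offspring: 1 X+X+, 1 X+Y, 1 X+X-, 1 X-Y
Probability of an affected male: 1/4
Expected count = 1/4 × 364 = 91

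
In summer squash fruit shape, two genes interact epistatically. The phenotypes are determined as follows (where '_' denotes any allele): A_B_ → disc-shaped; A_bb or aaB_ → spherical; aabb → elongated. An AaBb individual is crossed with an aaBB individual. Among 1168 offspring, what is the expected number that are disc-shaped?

Cross: AaBb × aaBB — consider each gene separately:
A gene: Aa × aa → 2 Aa, 2 aa → 2 A_ : 2 aa (out of 4)
B gene: Bb × BB → 2 BB, 2 Bb → 4 B_ (out of 4)
Genotype classes (out of 4 × 4 = 16): A_B_ = 2×4 = 8; aaB_ = 2×4 = 8
Apply the phenotype rules: A_B_ (8) → disc-shaped; aaB_ (8) → spherical
Phenotype counts (out of 16): 8 disc-shaped, 8 spherical
disc-shaped: 8 out of 16 → fraction 1/2
Expected count = 1/2 × 1168 = 584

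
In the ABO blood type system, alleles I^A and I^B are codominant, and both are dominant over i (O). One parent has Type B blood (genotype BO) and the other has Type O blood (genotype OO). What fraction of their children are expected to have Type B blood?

Cross: BO × OO
Possible offspring genotypes: 2 BO, 2 OO
Blood type counts: 2 Type B, 2 Type O
Probability of Type B: 2/4 = 1/2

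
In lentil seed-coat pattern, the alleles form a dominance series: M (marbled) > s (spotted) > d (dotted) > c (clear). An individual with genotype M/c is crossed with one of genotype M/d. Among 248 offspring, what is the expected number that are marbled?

Cross: M/c × M/d
Allele dominance: M > s > d > c
Offspring genotypes: 1 M/M, 1 M/d, 1 M/c, 1 d/c
Phenotype counts: 3 marbled, 1 dotted
marbled: 3 out of 4 → fraction 3/4
Expected count = 3/4 × 248 = 186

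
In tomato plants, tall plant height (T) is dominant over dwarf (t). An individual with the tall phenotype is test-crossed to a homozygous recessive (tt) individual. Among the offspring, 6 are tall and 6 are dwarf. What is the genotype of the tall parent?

Test cross: ? × tt
Offspring: 6 tall, 6 dwarf — approximately 1:1.
A 1:1 ratio in a test cross indicates the unknown parent is heterozygous (Tt).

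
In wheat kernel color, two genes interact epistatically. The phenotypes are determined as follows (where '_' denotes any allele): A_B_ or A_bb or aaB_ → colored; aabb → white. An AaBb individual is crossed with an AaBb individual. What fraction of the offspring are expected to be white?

Cross: AaBb × AaBb — consider each gene separately:
A gene: Aa × Aa → 1 AA, 2 Aa, 1 aa → 3 A_ : 1 aa (out of 4)
B gene: Bb × Bb → 1 BB, 2 Bb, 1 bb → 3 B_ : 1 bb (out of 4)
Genotype classes (out of 4 × 4 = 16): A_B_ = 3×3 = 9; A_bb = 3×1 = 3; aaB_ = 1×3 = 3; aabb = 1×1 = 1
Apply the phenotype rules: A_B_ (9) + A_bb (3) + aaB_ (3) → colored; aabb (1) → white
Phenotype counts (out of 16): 15 colored, 1 white
white: 1 out of 16
Probability: 1/16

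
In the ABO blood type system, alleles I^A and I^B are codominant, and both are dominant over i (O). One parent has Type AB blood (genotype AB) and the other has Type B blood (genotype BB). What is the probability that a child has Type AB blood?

Cross: AB × BB
Possible offspring genotypes: 2 AB, 2 BB
Blood type counts: 2 Type AB, 2 Type B
Probability of Type AB: 2/4 = 1/2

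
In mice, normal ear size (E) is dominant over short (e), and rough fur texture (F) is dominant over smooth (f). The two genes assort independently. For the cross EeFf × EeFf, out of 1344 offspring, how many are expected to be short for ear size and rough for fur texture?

Dihybrid cross EeFf × EeFf — consider each gene separately:
ear size: Ee × Ee → 1 EE, 2 Ee, 1 ee → 3 E_ : 1 ee (out of 4)
fur texture: Ff × Ff → 1 FF, 2 Ff, 1 ff → 3 F_ : 1 ff (out of 4)
Looking for: short (ee) and rough (F_)
P(short) = 1/4, P(rough) = 3/4
P(both) = 1/4 × 3/4 = 3/16
Expected count = 3/16 × 1344 = 252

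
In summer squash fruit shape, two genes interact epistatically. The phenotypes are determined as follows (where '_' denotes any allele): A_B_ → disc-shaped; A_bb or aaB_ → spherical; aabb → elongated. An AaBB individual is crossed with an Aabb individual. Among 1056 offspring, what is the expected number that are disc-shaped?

Cross: AaBB × Aabb — consider each gene separately:
A gene: Aa × Aa → 1 AA, 2 Aa, 1 aa → 3 A_ : 1 aa (out of 4)
B gene: BB × bb → 4 Bb → 4 B_ (out of 4)
Genotype classes (out of 4 × 4 = 16): A_B_ = 3×4 = 12; aaB_ = 1×4 = 4
Apply the phenotype rules: A_B_ (12) → disc-shaped; aaB_ (4) → spherical
Phenotype counts (out of 16): 12 disc-shaped, 4 spherical
disc-shaped: 12 out of 16 → fraction 3/4
Expected count = 3/4 × 1056 = 792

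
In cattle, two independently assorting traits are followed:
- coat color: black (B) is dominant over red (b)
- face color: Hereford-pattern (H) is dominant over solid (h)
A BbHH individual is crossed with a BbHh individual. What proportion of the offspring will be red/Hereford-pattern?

Dihybrid cross BbHH × BbHh — consider each gene separately:
coat color: Bb × Bb → 1 BB, 2 Bb, 1 bb → 3 B_ : 1 bb (out of 4)
face color: HH × Hh → 2 HH, 2 Hh → 4 H_ (out of 4)
Combine (counts out of 4 × 4 = 16): black/Hereford-pattern (B_H_) = 3×4 = 12; red/Hereford-pattern (bbH_) = 1×4 = 4
Phenotype counts (out of 16): 12 black/Hereford-pattern, 4 red/Hereford-pattern
red/Hereford-pattern: 4 out of 16
Probability: 4/16 = 1/4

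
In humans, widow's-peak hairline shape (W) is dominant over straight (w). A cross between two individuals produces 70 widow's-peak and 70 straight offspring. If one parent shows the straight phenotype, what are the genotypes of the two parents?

Observed offspring: 70 widow's-peak, 70 straight
The observed ratio simplifies to 1:1. One parent shows straight, so its genotype must be ww. A 1:1 offspring split requires the other parent to be heterozygous (Ww).
Parent genotypes: ww × Ww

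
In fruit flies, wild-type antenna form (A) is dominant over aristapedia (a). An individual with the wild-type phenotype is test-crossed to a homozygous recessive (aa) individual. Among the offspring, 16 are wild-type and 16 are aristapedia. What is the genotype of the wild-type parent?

Test cross: ? × aa
Offspring: 16 wild-type, 16 aristapedia — approximately 1:1.
A 1:1 ratio in a test cross indicates the unknown parent is heterozygous (Aa).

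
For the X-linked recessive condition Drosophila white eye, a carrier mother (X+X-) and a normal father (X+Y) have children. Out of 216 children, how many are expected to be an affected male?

Cross: X+X- × X+Y
Offspring: 1 X+X+, 1 X+Y, 1 X+X-, 1 X-Y
Probability of an affected male: 1/4
Expected count = 1/4 × 216 = 54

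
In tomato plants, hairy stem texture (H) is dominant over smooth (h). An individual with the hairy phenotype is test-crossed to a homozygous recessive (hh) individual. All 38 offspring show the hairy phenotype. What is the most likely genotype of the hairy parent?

Test cross: ? × hh
All offspring are hairy.
If the unknown parent were heterozygous (Hh), about half of 38 offspring would be smooth; none are. The unknown parent is most likely homozygous dominant (HH).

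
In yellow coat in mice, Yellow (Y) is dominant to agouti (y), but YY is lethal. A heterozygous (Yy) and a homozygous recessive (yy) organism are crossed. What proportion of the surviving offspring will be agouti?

Cross: Yy × yy
Punnett square offspring (before lethality): 2 Yy, 2 yy
No YY offspring are produced in this cross.
agouti: 2 out of 4
Probability: 2/4 = 1/2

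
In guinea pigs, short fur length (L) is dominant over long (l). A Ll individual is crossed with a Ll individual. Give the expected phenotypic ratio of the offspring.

Punnett square for Ll × Ll:
Offspring genotypes: 1 LL, 2 Ll, 1 ll
short: 3, long: 1
Ratio: 3:1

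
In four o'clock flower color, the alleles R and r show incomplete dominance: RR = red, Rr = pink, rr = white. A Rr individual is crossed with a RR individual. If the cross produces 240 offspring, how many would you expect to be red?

Punnett square for Rr × RR:
Offspring genotypes: 2 RR, 2 Rr
Phenotype counts: 2 red, 2 pink
red: 2 out of 4 → fraction 1/2
Expected count = 1/2 × 240 = 120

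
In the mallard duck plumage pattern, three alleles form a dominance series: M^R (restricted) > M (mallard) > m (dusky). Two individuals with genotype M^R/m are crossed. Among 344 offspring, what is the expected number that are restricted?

Cross: M^R/m × M^R/m
Allele dominance: M^R > M > m
Offspring genotypes: 1 M^R/M^R, 2 M^R/m, 1 m/m
Phenotype counts: 3 restricted, 1 dusky
restricted: 3 out of 4 → fraction 3/4
Expected count = 3/4 × 344 = 258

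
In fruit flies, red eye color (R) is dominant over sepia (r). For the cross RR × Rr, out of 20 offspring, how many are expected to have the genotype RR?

Punnett square for RR × Rr:
Offspring genotypes: 2 RR, 2 Rr
Total offspring: 4
Count with target: 2
Probability: 2/4 = 1/2
Expected count = 1/2 × 20 = 10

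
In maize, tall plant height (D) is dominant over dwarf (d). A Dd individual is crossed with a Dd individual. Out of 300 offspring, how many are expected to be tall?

Punnett square for Dd × Dd:
Offspring genotypes: 1 DD, 2 Dd, 1 dd
tall: 3, dwarf: 1
tall: 3 out of 4 → fraction 3/4
Expected count = 3/4 × 300 = 225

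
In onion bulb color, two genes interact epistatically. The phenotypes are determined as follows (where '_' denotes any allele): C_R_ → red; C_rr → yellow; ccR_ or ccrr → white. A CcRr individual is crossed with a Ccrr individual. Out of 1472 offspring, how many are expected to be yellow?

Cross: CcRr × Ccrr — consider each gene separately:
C gene: Cc × Cc → 1 CC, 2 Cc, 1 cc → 3 C_ : 1 cc (out of 4)
R gene: Rr × rr → 2 Rr, 2 rr → 2 R_ : 2 rr (out of 4)
Genotype classes (out of 4 × 4 = 16): C_R_ = 3×2 = 6; C_rr = 3×2 = 6; ccR_ = 1×2 = 2; ccrr = 1×2 = 2
Apply the phenotype rules: C_R_ (6) → red; C_rr (6) → yellow; ccR_ (2) + ccrr (2) → white
Phenotype counts (out of 16): 6 red, 6 yellow, 4 white
yellow: 6 out of 16 → fraction 3/8
Expected count = 3/8 × 1472 = 552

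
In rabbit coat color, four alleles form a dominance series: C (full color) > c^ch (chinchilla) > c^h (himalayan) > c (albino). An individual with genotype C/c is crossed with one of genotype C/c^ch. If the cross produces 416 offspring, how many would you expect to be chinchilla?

Cross: C/c × C/c^ch
Allele dominance: C > c^ch > c^h > c
Offspring genotypes: 1 C/C, 1 C/c^ch, 1 C/c, 1 c^ch/c
Phenotype counts: 3 full color, 1 chinchilla
chinchilla: 1 out of 4 → fraction 1/4
Expected count = 1/4 × 416 = 104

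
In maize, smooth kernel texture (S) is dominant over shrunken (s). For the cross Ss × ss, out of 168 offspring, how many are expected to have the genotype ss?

Punnett square for Ss × ss:
Offspring genotypes: 2 Ss, 2 ss
Total offspring: 4
Count with target: 2
Probability: 2/4 = 1/2
Expected count = 1/2 × 168 = 84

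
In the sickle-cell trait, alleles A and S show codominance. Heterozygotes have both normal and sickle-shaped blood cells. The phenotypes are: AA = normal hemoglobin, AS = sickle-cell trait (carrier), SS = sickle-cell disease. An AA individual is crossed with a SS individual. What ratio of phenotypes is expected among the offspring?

Punnett square for AA × SS:
Offspring genotypes: 4 AS
Phenotype counts: 4 sickle-cell trait (carrier)
Ratio: all sickle-cell trait (carrier)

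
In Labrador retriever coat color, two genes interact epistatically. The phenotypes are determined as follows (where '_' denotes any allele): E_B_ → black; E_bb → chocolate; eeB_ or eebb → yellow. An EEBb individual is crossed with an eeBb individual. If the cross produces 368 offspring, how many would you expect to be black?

Cross: EEBb × eeBb — consider each gene separately:
E gene: EE × ee → 4 Ee → 4 E_ (out of 4)
B gene: Bb × Bb → 1 BB, 2 Bb, 1 bb → 3 B_ : 1 bb (out of 4)
Genotype classes (out of 4 × 4 = 16): E_B_ = 4×3 = 12; E_bb = 4×1 = 4
Apply the phenotype rules: E_B_ (12) → black; E_bb (4) → chocolate
Phenotype counts (out of 16): 12 black, 4 chocolate
black: 12 out of 16 → fraction 3/4
Expected count = 3/4 × 368 = 276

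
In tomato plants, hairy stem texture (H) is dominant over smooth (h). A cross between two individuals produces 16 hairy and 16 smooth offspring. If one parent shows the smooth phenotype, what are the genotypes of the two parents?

Observed offspring: 16 hairy, 16 smooth
The observed ratio simplifies to 1:1. One parent shows smooth, so its genotype must be hh. A 1:1 offspring split requires the other parent to be heterozygous (Hh).
Parent genotypes: hh × Hh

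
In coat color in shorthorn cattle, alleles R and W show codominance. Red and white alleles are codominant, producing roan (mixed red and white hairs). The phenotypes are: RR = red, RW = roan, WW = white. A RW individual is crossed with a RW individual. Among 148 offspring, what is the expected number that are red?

Punnett square for RW × RW:
Offspring genotypes: 1 RR, 2 RW, 1 WW
Phenotype counts: 1 red, 2 roan, 1 white
red: 1 out of 4 → fraction 1/4
Expected count = 1/4 × 148 = 37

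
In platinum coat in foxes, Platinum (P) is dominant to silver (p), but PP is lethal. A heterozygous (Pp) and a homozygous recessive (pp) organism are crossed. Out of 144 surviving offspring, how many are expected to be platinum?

Cross: Pp × pp
Punnett square offspring (before lethality): 2 Pp, 2 pp
No PP offspring are produced in this cross.
platinum: 2 out of 4 → fraction 1/2
Expected count = 1/2 × 144 = 72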